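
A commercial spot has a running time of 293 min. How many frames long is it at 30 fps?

527400 frames

293 min = 17580 s.
Frames = 17580 × 30 = 527400.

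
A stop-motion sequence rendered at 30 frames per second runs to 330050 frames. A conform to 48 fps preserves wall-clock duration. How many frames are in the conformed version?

Target frames = source frames × (target rate / source rate) = 330050 × (48)/(30) = 330050 × 8/5 = 528080.

528080 frames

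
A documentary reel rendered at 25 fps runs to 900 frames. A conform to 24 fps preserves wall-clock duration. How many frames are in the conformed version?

Target frames = source frames × (target rate / source rate) = 900 × (24)/(25) = 900 × 24/25 = 864.

864 frames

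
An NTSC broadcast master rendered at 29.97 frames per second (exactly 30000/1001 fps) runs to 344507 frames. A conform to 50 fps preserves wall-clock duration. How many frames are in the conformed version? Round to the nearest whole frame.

574753 frames

Frames at target rate = 344507 × (50) / (30000/1001) = 344851507/600 ≈ 574752.512.
Nearest whole frame: 574753.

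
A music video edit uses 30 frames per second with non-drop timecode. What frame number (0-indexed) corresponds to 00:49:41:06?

Total seconds to the label: (0 × 3600 + 49 × 60 + 41) = 2981.
Frame index = 2981 × 30 + 6 = 89436.

frame 89436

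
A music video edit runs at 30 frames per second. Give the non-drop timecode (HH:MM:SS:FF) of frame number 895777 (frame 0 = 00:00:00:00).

895777 ÷ 30 = 29859 full seconds, remainder 7 frames.
29859 s = 8 h 17 min 39 s.
Timecode: 08:17:39:07.

08:17:39:07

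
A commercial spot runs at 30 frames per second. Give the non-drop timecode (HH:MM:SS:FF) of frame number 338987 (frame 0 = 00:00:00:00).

03:08:19:17

338987 ÷ 30 = 11299 full seconds, remainder 17 frames.
11299 s = 3 h 8 min 19 s.
Timecode: 03:08:19:17.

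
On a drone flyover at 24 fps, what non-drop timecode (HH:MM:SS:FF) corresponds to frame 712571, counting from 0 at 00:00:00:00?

08:14:50:11

712571 ÷ 24 = 29690 full seconds, remainder 11 frames.
29690 s = 8 h 14 min 50 s.
Timecode: 08:14:50:11.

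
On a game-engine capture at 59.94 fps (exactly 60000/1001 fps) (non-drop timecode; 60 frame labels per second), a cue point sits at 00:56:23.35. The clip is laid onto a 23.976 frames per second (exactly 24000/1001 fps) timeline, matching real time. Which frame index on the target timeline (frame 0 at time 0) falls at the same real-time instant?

Source frame index: (0×3600 + 56×60 + 23) × 60 + 35 = 203015.
Real time: 203015 / (60000/1001) = 40643603/12000 s.
Target frame: (40643603/12000) × (24000/1001) = 81206.

frame 81206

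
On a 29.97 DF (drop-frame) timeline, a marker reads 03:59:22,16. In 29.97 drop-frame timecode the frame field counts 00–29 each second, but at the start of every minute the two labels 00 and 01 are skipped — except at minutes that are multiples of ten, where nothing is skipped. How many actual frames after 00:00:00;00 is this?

430444

Complete 10-minute blocks: 23, each 17982 frames → 413586.
Remaining 9 whole minutes in the current block: 1800 + 8 × 1798 = 16184 frames.
Within the current minute: 22 × 30 + 16 − 2 = 674 (labels ;00/;01 skipped at this minute). Total = 413586 + 16184 + 674 = 430444.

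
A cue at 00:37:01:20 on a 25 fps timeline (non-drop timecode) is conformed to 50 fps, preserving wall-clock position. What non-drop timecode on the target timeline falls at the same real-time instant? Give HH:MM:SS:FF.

Source frame index: (0×3600 + 37×60 + 1) × 25 + 20 = 55545.
Real time: 55545 / (25) = 11109/5 s.
Target frame: (11109/5) × (50) = 111090.
At 50 labels/s: frame 111090 → 00:37:01:40.

00:37:01:40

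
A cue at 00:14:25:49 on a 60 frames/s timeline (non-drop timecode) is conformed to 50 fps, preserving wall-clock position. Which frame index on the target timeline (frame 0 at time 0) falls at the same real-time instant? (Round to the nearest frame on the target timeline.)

Source frame index: (0×3600 + 14×60 + 25) × 60 + 49 = 51949.
Real time: 51949 / (60) = 51949/60 s.
Target frame: (51949/60) × (50) = 259745/6 ≈ 43290.833 → 43291.

frame 43291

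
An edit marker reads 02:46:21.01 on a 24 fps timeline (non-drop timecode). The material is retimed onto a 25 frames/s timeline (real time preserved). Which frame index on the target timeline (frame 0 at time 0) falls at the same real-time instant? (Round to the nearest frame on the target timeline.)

frame 249526

Source frame index: (2×3600 + 46×60 + 21) × 24 + 1 = 239545.
Real time: 239545 / (24) = 239545/24 s.
Target frame: (239545/24) × (25) = 5988625/24 ≈ 249526.042 → 249526.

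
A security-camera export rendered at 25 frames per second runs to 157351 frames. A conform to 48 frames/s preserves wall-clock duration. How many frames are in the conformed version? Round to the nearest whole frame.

302114 frames

Frames at target rate = 157351 × (48) / (25) = 7552848/25 ≈ 302113.920.
Nearest whole frame: 302114.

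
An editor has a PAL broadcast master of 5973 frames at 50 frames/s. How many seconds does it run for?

Running time = 5973 / (50) = 119.46 s.

119.46 seconds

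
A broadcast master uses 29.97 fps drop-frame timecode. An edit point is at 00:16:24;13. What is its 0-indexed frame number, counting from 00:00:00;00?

As if non-drop at 30 labels/s: (0 × 3600 + 16 × 60 + 24) × 30 + 13 = 29533.
Minute boundaries passed: 16; those not divisible by 10: 16 − 1 = 15; dropped labels = 2 × 15 = 30.
Actual frame index = 29533 − 30 = 29503.

29503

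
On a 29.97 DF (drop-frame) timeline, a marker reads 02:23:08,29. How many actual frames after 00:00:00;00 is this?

As if non-drop at 30 labels/s: (2 × 3600 + 23 × 60 + 8) × 30 + 29 = 257669.
Minute boundaries passed: 143; those not divisible by 10: 143 − 14 = 129; dropped labels = 2 × 129 = 258.
Actual frame index = 257669 − 258 = 257411.

257411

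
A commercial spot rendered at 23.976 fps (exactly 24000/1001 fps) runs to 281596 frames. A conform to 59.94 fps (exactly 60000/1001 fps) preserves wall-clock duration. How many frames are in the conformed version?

703990 frames

Target frames = source frames × (target rate / source rate) = 281596 × (60000/1001)/(24000/1001) = 281596 × 5/2 = 703990.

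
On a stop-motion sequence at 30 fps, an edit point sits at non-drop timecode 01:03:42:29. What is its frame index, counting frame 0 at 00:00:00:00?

frame 114689

Total seconds to the label: (1 × 3600 + 3 × 60 + 42) = 3822.
Frame index = 3822 × 30 + 29 = 114689.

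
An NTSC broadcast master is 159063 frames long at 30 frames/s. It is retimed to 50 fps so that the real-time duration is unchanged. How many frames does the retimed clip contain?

265105 frames

Target frames = source frames × (target rate / source rate) = 159063 × (50)/(30) = 159063 × 5/3 = 265105.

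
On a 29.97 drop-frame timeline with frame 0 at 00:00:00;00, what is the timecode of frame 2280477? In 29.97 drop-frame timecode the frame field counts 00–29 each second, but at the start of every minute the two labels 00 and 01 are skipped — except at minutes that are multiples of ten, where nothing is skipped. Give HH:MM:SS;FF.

Each 10-minute DF block holds 10 × 60 × 30 − 9 × 2 = 17982 frames. 2280477 ÷ 17982 → 126 full blocks, remainder 14745.
Within the partial block the first minute is 1800 frames and each further minute 1798, so 8 further minute boundaries passed. Total skipped labels = 18 × 126 + 2 × 8 = 2284.
Non-drop label index = 2280477 + 2284 = 2282761; at 30 labels/s that is 21:08:12:01, i.e. DF 21:08:12;01.

21:08:12;01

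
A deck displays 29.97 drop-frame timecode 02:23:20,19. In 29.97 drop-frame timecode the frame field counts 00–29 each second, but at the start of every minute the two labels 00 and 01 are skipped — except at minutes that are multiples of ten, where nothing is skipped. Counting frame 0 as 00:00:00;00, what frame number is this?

As if non-drop at 30 labels/s: (2 × 3600 + 23 × 60 + 20) × 30 + 19 = 258019.
Minute boundaries passed: 143; those not divisible by 10: 143 − 14 = 129; dropped labels = 2 × 129 = 258.
Actual frame index = 258019 − 258 = 257761.

257761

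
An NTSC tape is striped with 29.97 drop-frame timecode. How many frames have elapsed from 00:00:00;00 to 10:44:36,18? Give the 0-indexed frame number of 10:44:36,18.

As if non-drop at 30 labels/s: (10 × 3600 + 44 × 60 + 36) × 30 + 18 = 1160298.
Minute boundaries passed: 644; those not divisible by 10: 644 − 64 = 580; dropped labels = 2 × 580 = 1160.
Actual frame index = 1160298 − 1160 = 1159138.

1159138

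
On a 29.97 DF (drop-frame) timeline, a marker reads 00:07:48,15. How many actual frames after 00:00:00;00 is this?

As if non-drop at 30 labels/s: (0 × 3600 + 7 × 60 + 48) × 30 + 15 = 14055.
Minute boundaries passed: 7; those not divisible by 10: 7 − 0 = 7; dropped labels = 2 × 7 = 14.
Actual frame index = 14055 − 14 = 14041.

14041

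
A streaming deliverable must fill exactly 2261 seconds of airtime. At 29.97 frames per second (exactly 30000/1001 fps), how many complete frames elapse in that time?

Frames = 2261 × 30000/1001 = 9690000/143 ≈ 67762.2378.
Complete frames: 67762.

67762 frames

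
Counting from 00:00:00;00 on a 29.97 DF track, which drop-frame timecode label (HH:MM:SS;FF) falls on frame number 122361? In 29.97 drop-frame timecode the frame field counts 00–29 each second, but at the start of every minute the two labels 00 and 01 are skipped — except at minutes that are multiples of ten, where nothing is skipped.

01:08:02;25

Ten DF minutes hold 17982 frames, so frame 122361 lies in block 6 (frames 107892–125873) with 14469 frames into that block.
The block's first minute is 1800 frames and the rest 1798 each; 14469 frames reaches minute 8, so 6 × 18 + 8 × 2 = 124 labels have been skipped so far.
Adding those back, label number 122361 + 124 = 122485 at 30 labels/s is 4082 s + 25 f = 1 h 8 min 2 s frame 25, i.e. 01:08:02;25.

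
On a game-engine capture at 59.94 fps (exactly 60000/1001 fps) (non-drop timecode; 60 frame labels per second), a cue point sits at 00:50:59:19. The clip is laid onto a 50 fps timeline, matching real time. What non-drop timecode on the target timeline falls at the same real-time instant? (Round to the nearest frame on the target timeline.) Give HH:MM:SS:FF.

00:51:02:19

Source frame index: (0×3600 + 50×60 + 59) × 60 + 19 = 183559.
Real time: 183559 / (60000/1001) = 183742559/60000 s.
Target frame: (183742559/60000) × (50) = 183742559/1200 ≈ 153118.799 → 153119.
At 50 labels/s: frame 153119 → 00:51:02:19.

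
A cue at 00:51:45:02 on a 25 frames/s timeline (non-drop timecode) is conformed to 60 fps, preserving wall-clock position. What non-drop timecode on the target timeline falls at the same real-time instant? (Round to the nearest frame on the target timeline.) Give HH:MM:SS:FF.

00:51:45:05

Source frame index: (0×3600 + 51×60 + 45) × 25 + 2 = 77627.
Real time: 77627 / (25) = 77627/25 s.
Target frame: (77627/25) × (60) = 931524/5 ≈ 186304.800 → 186305.
At 60 labels/s: frame 186305 → 00:51:45:05.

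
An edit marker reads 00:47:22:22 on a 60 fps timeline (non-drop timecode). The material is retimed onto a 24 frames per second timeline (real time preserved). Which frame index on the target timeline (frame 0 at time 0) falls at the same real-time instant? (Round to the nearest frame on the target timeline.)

Source frame index: (0×3600 + 47×60 + 22) × 60 + 22 = 170542.
Real time: 170542 / (60) = 85271/30 s.
Target frame: (85271/30) × (24) = 341084/5 ≈ 68216.800 → 68217.

frame 68217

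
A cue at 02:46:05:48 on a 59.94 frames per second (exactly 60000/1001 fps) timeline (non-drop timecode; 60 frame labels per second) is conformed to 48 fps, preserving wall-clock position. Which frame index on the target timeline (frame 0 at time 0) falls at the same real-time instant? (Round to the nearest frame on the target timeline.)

Source frame index: (2×3600 + 46×60 + 5) × 60 + 48 = 597948.
Real time: 597948 / (60000/1001) = 49878829/5000 s.
Target frame: (49878829/5000) × (48) = 299272974/625 ≈ 478836.758 → 478837.

frame 478837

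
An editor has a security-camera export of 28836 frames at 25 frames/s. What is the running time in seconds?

1153.44 seconds

Running time = 28836 / (25) = 1153.44 s.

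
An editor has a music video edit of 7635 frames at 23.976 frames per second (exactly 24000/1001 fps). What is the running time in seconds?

Running time = 7635 / (24000/1001) = 318.443125 s.

318.443125 seconds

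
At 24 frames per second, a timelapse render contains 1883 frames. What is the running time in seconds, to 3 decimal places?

Running time = 1883 × 1/24 = 1883/24 s ≈ 78.458 s.

78.458 seconds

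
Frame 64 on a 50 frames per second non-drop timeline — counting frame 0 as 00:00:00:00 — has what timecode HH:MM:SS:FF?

00:00:01:14

64 ÷ 50 = 1 full seconds, remainder 14 frames.
1 s = 0 h 0 min 1 s.
Timecode: 00:00:01:14.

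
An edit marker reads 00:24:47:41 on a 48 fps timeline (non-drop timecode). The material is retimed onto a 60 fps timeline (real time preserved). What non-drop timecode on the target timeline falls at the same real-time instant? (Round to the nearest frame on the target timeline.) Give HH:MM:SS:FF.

Source frame index: (0×3600 + 24×60 + 47) × 48 + 41 = 71417.
Real time: 71417 / (48) = 71417/48 s.
Target frame: (71417/48) × (60) = 357085/4 ≈ 89271.250 → 89271.
At 60 labels/s: frame 89271 → 00:24:47:51.

00:24:47:51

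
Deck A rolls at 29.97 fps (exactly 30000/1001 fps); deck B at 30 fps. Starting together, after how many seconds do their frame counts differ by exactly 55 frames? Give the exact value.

The gap grows by |30 − 30000/1001| = 30/1001 frames per second.
Time for a 55-frame gap: 55 ÷ (30/1001) = 11011/6 s.

11011/6 seconds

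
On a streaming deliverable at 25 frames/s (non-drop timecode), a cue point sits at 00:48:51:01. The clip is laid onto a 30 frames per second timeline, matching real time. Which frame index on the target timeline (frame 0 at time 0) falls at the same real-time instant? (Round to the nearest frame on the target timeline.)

frame 87931

Source frame index: (0×3600 + 48×60 + 51) × 25 + 1 = 73276.
Real time: 73276 / (25) = 73276/25 s.
Target frame: (73276/25) × (30) = 439656/5 ≈ 87931.200 → 87931.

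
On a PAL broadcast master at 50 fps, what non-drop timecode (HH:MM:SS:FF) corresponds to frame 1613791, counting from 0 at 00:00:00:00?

1613791 ÷ 50 = 32275 full seconds, remainder 41 frames.
32275 s = 8 h 57 min 55 s.
Timecode: 08:57:55:41.

08:57:55:41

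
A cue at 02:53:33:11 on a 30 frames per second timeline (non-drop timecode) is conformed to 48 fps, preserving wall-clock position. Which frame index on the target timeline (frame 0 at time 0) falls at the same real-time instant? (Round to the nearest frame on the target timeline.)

frame 499842

Source frame index: (2×3600 + 53×60 + 33) × 30 + 11 = 312401.
Real time: 312401 / (30) = 312401/30 s.
Target frame: (312401/30) × (48) = 2499208/5 ≈ 499841.600 → 499842.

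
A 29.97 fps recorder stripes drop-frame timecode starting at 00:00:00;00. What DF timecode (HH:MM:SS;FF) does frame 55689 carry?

00:30:58;03

Ten DF minutes hold 17982 frames, so frame 55689 lies in block 3 (frames 53946–71927) with 1743 frames into that block.
The block's first minute is 1800 frames and the rest 1798 each; 1743 frames reaches minute 0, so 3 × 18 + 0 × 2 = 54 labels have been skipped so far.
Adding those back, label number 55689 + 54 = 55743 at 30 labels/s is 1858 s + 3 f = 0 h 30 min 58 s frame 3, i.e. 00:30:58;03.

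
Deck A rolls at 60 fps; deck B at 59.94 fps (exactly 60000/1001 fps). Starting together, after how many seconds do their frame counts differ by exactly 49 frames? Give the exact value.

The gap grows by |60000/1001 − 60| = 60/1001 frames per second.
Time for a 49-frame gap: 49 ÷ (60/1001) = 49049/60 s.

49049/60 seconds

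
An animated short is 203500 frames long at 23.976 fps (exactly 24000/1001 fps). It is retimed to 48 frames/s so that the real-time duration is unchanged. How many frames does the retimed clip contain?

407407 frames

Target frames = source frames × (target rate / source rate) = 203500 × (48)/(24000/1001) = 203500 × 1001/500 = 407407.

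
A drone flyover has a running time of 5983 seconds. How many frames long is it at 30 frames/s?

179490 frames

Frames = 5983 × 30 = 179490.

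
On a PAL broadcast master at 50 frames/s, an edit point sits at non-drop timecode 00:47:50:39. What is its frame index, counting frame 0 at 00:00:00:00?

frame 143539

Total seconds to the label: (0 × 3600 + 47 × 60 + 50) = 2870.
Frame index = 2870 × 50 + 39 = 143539.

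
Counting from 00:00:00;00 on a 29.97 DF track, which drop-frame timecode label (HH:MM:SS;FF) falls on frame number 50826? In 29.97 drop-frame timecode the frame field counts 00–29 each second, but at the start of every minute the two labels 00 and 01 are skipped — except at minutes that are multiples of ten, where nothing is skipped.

Ten DF minutes hold 17982 frames, so frame 50826 lies in block 2 (frames 35964–53945) with 14862 frames into that block.
The block's first minute is 1800 frames and the rest 1798 each; 14862 frames reaches minute 8, so 2 × 18 + 8 × 2 = 52 labels have been skipped so far.
Adding those back, label number 50826 + 52 = 50878 at 30 labels/s is 1695 s + 28 f = 0 h 28 min 15 s frame 28, i.e. 00:28:15;28.

00:28:15;28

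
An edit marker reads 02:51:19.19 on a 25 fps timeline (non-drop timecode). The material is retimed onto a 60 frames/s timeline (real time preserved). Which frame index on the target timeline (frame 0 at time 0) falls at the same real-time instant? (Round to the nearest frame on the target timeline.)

Source frame index: (2×3600 + 51×60 + 19) × 25 + 19 = 256994.
Real time: 256994 / (25) = 256994/25 s.
Target frame: (256994/25) × (60) = 3083928/5 ≈ 616785.600 → 616786.

frame 616786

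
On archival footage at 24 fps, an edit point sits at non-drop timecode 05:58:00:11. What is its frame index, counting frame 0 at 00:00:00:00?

Total seconds to the label: (5 × 3600 + 58 × 60 + 0) = 21480.
Frame index = 21480 × 24 + 11 = 515531.

frame 515531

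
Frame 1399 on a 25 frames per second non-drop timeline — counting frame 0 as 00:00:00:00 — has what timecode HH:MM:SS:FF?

00:00:55:24

1399 ÷ 25 = 55 full seconds, remainder 24 frames.
55 s = 0 h 0 min 55 s.
Timecode: 00:00:55:24.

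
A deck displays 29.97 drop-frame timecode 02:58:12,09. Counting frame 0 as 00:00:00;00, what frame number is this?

Complete 10-minute blocks: 17, each 17982 frames → 305694.
Remaining 8 whole minutes in the current block: 1800 + 7 × 1798 = 14386 frames.
Within the current minute: 12 × 30 + 9 − 2 = 367 (labels ;00/;01 skipped at this minute). Total = 305694 + 14386 + 367 = 320447.

320447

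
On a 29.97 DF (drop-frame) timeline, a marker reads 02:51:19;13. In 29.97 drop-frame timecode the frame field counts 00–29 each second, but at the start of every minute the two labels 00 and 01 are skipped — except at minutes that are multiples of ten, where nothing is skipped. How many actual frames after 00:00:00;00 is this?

As if non-drop at 30 labels/s: (2 × 3600 + 51 × 60 + 19) × 30 + 13 = 308383.
Minute boundaries passed: 171; those not divisible by 10: 171 − 17 = 154; dropped labels = 2 × 154 = 308.
Actual frame index = 308383 − 308 = 308075.

308075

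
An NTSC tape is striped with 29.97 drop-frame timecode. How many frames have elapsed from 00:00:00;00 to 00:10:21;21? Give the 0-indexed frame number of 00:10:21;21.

As if non-drop at 30 labels/s: (0 × 3600 + 10 × 60 + 21) × 30 + 21 = 18651.
Minute boundaries passed: 10; those not divisible by 10: 10 − 1 = 9; dropped labels = 2 × 9 = 18.
Actual frame index = 18651 − 18 = 18633.

18633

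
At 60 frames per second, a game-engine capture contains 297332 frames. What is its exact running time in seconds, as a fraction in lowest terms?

74333/15 seconds

Running time = 297332 ÷ (60) = 297332 × 1/60 = 74333/15 s.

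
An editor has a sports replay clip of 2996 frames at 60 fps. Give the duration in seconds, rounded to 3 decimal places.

49.933 seconds

Running time = 2996 × 1/60 = 749/15 s ≈ 49.933 s.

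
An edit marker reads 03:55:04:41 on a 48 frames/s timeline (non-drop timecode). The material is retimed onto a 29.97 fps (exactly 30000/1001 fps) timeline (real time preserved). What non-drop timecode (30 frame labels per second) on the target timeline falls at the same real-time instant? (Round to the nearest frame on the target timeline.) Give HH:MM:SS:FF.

03:54:50:23

Source frame index: (3×3600 + 55×60 + 4) × 48 + 41 = 677033.
Real time: 677033 / (48) = 677033/48 s.
Target frame: (677033/48) × (30000/1001) = 60449375/143 ≈ 422722.902 → 422723.
At 30 labels/s: frame 422723 → 03:54:50:23.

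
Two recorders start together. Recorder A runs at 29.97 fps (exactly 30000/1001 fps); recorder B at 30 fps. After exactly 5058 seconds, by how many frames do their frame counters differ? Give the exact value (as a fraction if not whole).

151740/1001 frames

A emits 30000/1001 × 5058 = 151740000/1001 frames; B emits 30 × 5058 = 151740.
Difference = 151740/1001 frames (≈ 151.5884); B is ahead of A.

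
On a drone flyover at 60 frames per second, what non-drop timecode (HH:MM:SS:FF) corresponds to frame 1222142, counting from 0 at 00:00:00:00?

1222142 ÷ 60 = 20369 full seconds, remainder 2 frames.
20369 s = 5 h 39 min 29 s.
Timecode: 05:39:29:02.

05:39:29:02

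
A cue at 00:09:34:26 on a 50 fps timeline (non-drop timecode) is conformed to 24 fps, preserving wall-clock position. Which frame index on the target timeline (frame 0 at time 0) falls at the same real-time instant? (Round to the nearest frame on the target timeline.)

frame 13788

Source frame index: (0×3600 + 9×60 + 34) × 50 + 26 = 28726.
Real time: 28726 / (50) = 14363/25 s.
Target frame: (14363/25) × (24) = 344712/25 ≈ 13788.480 → 13788.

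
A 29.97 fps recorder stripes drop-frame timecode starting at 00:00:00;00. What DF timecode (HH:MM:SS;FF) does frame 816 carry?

00:00:27;06

Each 10-minute DF block holds 10 × 60 × 30 − 9 × 2 = 17982 frames. 816 ÷ 17982 → 0 full blocks, remainder 816.
Within the partial block the first minute is 1800 frames and each further minute 1798, so 0 further minute boundaries passed. Total skipped labels = 18 × 0 + 2 × 0 = 0.
Non-drop label index = 816 + 0 = 816; at 30 labels/s that is 00:00:27:06, i.e. DF 00:00:27;06.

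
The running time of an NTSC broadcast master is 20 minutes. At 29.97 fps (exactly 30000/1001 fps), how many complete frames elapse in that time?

20 min = 1200 s.
Frames = 1200 × 30000/1001 = 36000000/1001 ≈ 35964.0360.
Complete frames: 35964.

35964 frames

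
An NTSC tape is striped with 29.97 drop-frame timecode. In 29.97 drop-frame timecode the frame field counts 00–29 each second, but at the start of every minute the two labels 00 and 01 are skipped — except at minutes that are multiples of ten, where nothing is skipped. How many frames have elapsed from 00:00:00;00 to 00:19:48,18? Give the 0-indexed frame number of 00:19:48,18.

35622

As if non-drop at 30 labels/s: (0 × 3600 + 19 × 60 + 48) × 30 + 18 = 35658.
Minute boundaries passed: 19; those not divisible by 10: 19 − 1 = 18; dropped labels = 2 × 18 = 36.
Actual frame index = 35658 − 36 = 35622.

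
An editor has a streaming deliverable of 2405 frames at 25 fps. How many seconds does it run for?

96.2 seconds

Running time = 2405 / (25) = 96.2 s.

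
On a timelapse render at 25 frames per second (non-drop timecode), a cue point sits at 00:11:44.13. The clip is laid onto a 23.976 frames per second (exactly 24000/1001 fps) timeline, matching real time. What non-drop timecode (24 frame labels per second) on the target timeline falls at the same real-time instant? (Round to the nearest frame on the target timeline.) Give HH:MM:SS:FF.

00:11:43:20

Source frame index: (0×3600 + 11×60 + 44) × 25 + 13 = 17613.
Real time: 17613 / (25) = 17613/25 s.
Target frame: (17613/25) × (24000/1001) = 16908480/1001 ≈ 16891.588 → 16892.
At 24 labels/s: frame 16892 → 00:11:43:20.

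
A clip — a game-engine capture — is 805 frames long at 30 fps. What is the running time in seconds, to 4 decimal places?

26.8333 seconds

Running time = 805 × 1/30 = 161/6 s ≈ 26.8333 s.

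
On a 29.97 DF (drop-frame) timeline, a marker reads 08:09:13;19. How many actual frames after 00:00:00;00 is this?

879727

As if non-drop at 30 labels/s: (8 × 3600 + 9 × 60 + 13) × 30 + 19 = 880609.
Minute boundaries passed: 489; those not divisible by 10: 489 − 48 = 441; dropped labels = 2 × 441 = 882.
Actual frame index = 880609 − 882 = 879727.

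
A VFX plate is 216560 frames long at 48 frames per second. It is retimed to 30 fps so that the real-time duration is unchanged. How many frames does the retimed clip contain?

135350 frames

Target frames = source frames × (target rate / source rate) = 216560 × (30)/(48) = 216560 × 5/8 = 135350.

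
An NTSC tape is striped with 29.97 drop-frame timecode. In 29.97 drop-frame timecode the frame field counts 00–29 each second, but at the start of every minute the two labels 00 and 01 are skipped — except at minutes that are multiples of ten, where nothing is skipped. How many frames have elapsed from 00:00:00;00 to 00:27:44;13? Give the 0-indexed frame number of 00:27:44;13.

49883

Complete 10-minute blocks: 2, each 17982 frames → 35964.
Remaining 7 whole minutes in the current block: 1800 + 6 × 1798 = 12588 frames.
Within the current minute: 44 × 30 + 13 − 2 = 1331 (labels ;00/;01 skipped at this minute). Total = 35964 + 12588 + 1331 = 49883.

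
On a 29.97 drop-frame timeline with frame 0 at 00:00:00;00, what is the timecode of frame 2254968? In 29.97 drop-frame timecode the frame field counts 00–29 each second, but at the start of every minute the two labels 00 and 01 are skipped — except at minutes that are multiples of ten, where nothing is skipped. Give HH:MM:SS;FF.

20:54:00;26

Ten DF minutes hold 17982 frames, so frame 2254968 lies in block 125 (frames 2247750–2265731) with 7218 frames into that block.
The block's first minute is 1800 frames and the rest 1798 each; 7218 frames reaches minute 4, so 125 × 18 + 4 × 2 = 2258 labels have been skipped so far.
Adding those back, label number 2254968 + 2258 = 2257226 at 30 labels/s is 75240 s + 26 f = 20 h 54 min 0 s frame 26, i.e. 20:54:00;26.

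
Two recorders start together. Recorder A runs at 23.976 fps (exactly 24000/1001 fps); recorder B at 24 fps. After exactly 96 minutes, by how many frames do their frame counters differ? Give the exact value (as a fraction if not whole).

96 min = 5760 s.
A emits 24000/1001 × 5760 = 138240000/1001 frames; B emits 24 × 5760 = 138240.
Difference = 138240/1001 frames (≈ 138.1019); B is ahead of A.

138240/1001 frames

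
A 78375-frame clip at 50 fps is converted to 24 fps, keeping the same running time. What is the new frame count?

37620 frames

Target frames = source frames × (target rate / source rate) = 78375 × (24)/(50) = 78375 × 12/25 = 37620.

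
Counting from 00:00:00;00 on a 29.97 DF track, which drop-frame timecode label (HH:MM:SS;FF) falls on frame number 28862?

Ten DF minutes hold 17982 frames, so frame 28862 lies in block 1 (frames 17982–35963) with 10880 frames into that block.
The block's first minute is 1800 frames and the rest 1798 each; 10880 frames reaches minute 6, so 1 × 18 + 6 × 2 = 30 labels have been skipped so far.
Adding those back, label number 28862 + 30 = 28892 at 30 labels/s is 963 s + 2 f = 0 h 16 min 3 s frame 2, i.e. 00:16:03;02.

00:16:03;02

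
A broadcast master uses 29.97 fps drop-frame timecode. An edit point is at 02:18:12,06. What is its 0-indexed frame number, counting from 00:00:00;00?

As if non-drop at 30 labels/s: (2 × 3600 + 18 × 60 + 12) × 30 + 6 = 248766.
Minute boundaries passed: 138; those not divisible by 10: 138 − 13 = 125; dropped labels = 2 × 125 = 250.
Actual frame index = 248766 − 250 = 248516.

248516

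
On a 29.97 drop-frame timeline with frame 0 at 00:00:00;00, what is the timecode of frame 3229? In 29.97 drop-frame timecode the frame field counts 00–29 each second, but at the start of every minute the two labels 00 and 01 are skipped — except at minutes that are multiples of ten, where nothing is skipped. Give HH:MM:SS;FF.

00:01:47;21

Each 10-minute DF block holds 10 × 60 × 30 − 9 × 2 = 17982 frames. 3229 ÷ 17982 → 0 full blocks, remainder 3229.
Within the partial block the first minute is 1800 frames and each further minute 1798, so 1 further minute boundary passed. Total skipped labels = 18 × 0 + 2 × 1 = 2.
Non-drop label index = 3229 + 2 = 3231; at 30 labels/s that is 00:01:47:21, i.e. DF 00:01:47;21.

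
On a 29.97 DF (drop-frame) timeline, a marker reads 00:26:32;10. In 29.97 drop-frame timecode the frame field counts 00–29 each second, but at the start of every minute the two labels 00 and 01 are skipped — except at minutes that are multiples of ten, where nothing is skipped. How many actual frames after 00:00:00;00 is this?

47722

As if non-drop at 30 labels/s: (0 × 3600 + 26 × 60 + 32) × 30 + 10 = 47770.
Minute boundaries passed: 26; those not divisible by 10: 26 − 2 = 24; dropped labels = 2 × 24 = 48.
Actual frame index = 47770 − 48 = 47722.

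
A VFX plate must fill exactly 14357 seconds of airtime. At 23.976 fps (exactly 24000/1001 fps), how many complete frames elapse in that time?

344223 frames

Frames = 14357 × 24000/1001 = 49224000/143 ≈ 344223.7762.
Complete frames: 344223.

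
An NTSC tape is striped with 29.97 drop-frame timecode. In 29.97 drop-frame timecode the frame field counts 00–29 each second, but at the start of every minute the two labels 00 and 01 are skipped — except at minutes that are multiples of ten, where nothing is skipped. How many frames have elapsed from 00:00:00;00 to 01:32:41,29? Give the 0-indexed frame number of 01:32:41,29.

Complete 10-minute blocks: 9, each 17982 frames → 161838.
Remaining 2 whole minutes in the current block: 1800 + 1 × 1798 = 3598 frames.
Within the current minute: 41 × 30 + 29 − 2 = 1257 (labels ;00/;01 skipped at this minute). Total = 161838 + 3598 + 1257 = 166693.

166693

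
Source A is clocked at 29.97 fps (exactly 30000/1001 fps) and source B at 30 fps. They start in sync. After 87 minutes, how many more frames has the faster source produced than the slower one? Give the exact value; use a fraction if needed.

87 min = 5220 s.
A emits 30000/1001 × 5220 = 156600000/1001 frames; B emits 30 × 5220 = 156600.
Difference = 156600/1001 frames (≈ 156.4436); B is ahead of A.

156600/1001 frames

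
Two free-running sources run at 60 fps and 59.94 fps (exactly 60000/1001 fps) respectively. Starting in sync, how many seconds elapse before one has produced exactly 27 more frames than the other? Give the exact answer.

The gap grows by |60000/1001 − 60| = 60/1001 frames per second.
Time for a 27-frame gap: 27 ÷ (60/1001) = 450.45 s.

450.45 seconds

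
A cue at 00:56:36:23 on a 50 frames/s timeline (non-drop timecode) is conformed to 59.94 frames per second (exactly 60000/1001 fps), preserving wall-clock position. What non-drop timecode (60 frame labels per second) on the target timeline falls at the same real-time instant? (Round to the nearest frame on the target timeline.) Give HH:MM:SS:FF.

Source frame index: (0×3600 + 56×60 + 36) × 50 + 23 = 169823.
Real time: 169823 / (50) = 169823/50 s.
Target frame: (169823/50) × (60000/1001) = 203787600/1001 ≈ 203584.016 → 203584.
At 60 labels/s: frame 203584 → 00:56:33:04.

00:56:33:04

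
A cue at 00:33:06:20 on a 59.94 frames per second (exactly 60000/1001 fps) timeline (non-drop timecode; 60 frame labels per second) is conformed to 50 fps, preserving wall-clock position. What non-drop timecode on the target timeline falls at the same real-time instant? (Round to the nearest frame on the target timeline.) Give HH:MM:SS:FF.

Source frame index: (0×3600 + 33×60 + 6) × 60 + 20 = 119180.
Real time: 119180 / (60000/1001) = 5964959/3000 s.
Target frame: (5964959/3000) × (50) = 5964959/60 ≈ 99415.983 → 99416.
At 50 labels/s: frame 99416 → 00:33:08:16.

00:33:08:16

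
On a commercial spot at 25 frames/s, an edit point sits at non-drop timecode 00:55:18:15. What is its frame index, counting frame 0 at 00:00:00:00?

frame 82965

Total seconds to the label: (0 × 3600 + 55 × 60 + 18) = 3318.
Frame index = 3318 × 25 + 15 = 82965.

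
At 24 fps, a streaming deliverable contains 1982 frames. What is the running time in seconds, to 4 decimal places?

Running time = 1982 × 1/24 = 991/12 s ≈ 82.5833 s.

82.5833 seconds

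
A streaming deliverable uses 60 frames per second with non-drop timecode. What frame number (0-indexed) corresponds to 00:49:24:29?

177869

Total seconds to the label: (0 × 3600 + 49 × 60 + 24) = 2964.
Frame index = 2964 × 60 + 29 = 177869.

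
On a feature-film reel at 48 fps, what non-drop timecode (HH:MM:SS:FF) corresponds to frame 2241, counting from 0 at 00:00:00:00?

00:00:46:33

2241 ÷ 48 = 46 full seconds, remainder 33 frames.
46 s = 0 h 0 min 46 s.
Timecode: 00:00:46:33.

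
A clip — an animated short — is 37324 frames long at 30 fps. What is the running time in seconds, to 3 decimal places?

Running time = 37324 × 1/30 = 18662/15 s ≈ 1244.133 s.

1244.133 seconds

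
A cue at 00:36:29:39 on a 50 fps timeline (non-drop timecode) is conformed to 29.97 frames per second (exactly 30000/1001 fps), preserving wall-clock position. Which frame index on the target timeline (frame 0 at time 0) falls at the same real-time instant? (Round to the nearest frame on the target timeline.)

Source frame index: (0×3600 + 36×60 + 29) × 50 + 39 = 109489.
Real time: 109489 / (50) = 109489/50 s.
Target frame: (109489/50) × (30000/1001) = 65693400/1001 ≈ 65627.772 → 65628.

frame 65628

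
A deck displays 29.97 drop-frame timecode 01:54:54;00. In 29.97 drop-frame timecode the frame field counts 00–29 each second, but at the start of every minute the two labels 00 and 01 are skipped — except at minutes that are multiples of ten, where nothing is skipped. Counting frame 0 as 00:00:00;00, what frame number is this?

Complete 10-minute blocks: 11, each 17982 frames → 197802.
Remaining 4 whole minutes in the current block: 1800 + 3 × 1798 = 7194 frames.
Within the current minute: 54 × 30 + 0 − 2 = 1618 (labels ;00/;01 skipped at this minute). Total = 197802 + 7194 + 1618 = 206614.

206614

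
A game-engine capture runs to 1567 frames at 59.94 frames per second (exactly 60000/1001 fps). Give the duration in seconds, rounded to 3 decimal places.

Running time = 1567 × 1001/60000 = 1568567/60000 s ≈ 26.143 s.

26.143 seconds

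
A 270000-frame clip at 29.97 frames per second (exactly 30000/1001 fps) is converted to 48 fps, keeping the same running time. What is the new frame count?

432432 frames

Target frames = source frames × (target rate / source rate) = 270000 × (48)/(30000/1001) = 270000 × 1001/625 = 432432.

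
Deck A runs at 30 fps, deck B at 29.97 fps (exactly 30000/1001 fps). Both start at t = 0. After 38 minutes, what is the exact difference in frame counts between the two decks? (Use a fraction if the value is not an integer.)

68400/1001 frames

38 min = 2280 s.
A emits 30 × 2280 = 68400 frames; B emits 30000/1001 × 2280 = 68400000/1001.
Difference = 68400/1001 frames (≈ 68.3317); B is behind A.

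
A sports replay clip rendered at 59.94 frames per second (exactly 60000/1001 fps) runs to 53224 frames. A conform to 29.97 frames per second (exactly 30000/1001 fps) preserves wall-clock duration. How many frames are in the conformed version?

Target frames = source frames × (target rate / source rate) = 53224 × (30000/1001)/(60000/1001) = 53224 × 1/2 = 26612.

26612 frames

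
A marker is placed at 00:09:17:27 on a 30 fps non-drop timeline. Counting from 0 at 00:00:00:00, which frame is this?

16737

Total seconds to the label: (0 × 3600 + 9 × 60 + 17) = 557.
Frame index = 557 × 30 + 27 = 16737.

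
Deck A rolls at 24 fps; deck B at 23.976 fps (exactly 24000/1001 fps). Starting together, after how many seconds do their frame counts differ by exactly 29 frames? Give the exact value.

The gap grows by |24000/1001 − 24| = 24/1001 frames per second.
Time for a 29-frame gap: 29 ÷ (24/1001) = 29029/24 s.

29029/24 seconds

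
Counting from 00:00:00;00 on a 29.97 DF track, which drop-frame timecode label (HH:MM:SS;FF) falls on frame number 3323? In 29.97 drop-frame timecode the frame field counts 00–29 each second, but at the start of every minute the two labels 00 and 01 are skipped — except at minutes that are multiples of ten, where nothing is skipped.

Ten DF minutes hold 17982 frames, so frame 3323 lies in block 0 (frames 0–17981) with 3323 frames into that block.
The block's first minute is 1800 frames and the rest 1798 each; 3323 frames reaches minute 1, so 0 × 18 + 1 × 2 = 2 labels have been skipped so far.
Adding those back, label number 3323 + 2 = 3325 at 30 labels/s is 110 s + 25 f = 0 h 1 min 50 s frame 25, i.e. 00:01:50;25.

00:01:50;25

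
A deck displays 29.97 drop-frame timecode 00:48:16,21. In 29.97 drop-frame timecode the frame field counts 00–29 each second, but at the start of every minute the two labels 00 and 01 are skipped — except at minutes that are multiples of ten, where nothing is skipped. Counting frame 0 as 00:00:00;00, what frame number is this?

As if non-drop at 30 labels/s: (0 × 3600 + 48 × 60 + 16) × 30 + 21 = 86901.
Minute boundaries passed: 48; those not divisible by 10: 48 − 4 = 44; dropped labels = 2 × 44 = 88.
Actual frame index = 86901 − 88 = 86813.

86813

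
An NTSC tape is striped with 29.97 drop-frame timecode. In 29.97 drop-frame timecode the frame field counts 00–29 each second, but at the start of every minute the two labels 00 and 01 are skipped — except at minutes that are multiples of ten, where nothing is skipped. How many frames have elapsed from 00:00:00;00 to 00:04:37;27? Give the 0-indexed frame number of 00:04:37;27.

As if non-drop at 30 labels/s: (0 × 3600 + 4 × 60 + 37) × 30 + 27 = 8337.
Minute boundaries passed: 4; those not divisible by 10: 4 − 0 = 4; dropped labels = 2 × 4 = 8.
Actual frame index = 8337 − 8 = 8329.

8329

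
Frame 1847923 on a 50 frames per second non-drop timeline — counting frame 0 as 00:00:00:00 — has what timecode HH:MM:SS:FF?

10:15:58:23

1847923 ÷ 50 = 36958 full seconds, remainder 23 frames.
36958 s = 10 h 15 min 58 s.
Timecode: 10:15:58:23.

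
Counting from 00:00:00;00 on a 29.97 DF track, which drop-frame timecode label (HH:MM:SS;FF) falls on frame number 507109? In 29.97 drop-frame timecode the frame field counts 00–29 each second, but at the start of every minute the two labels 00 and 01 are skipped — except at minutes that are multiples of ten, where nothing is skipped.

04:42:00;17

Ten DF minutes hold 17982 frames, so frame 507109 lies in block 28 (frames 503496–521477) with 3613 frames into that block.
The block's first minute is 1800 frames and the rest 1798 each; 3613 frames reaches minute 2, so 28 × 18 + 2 × 2 = 508 labels have been skipped so far.
Adding those back, label number 507109 + 508 = 507617 at 30 labels/s is 16920 s + 17 f = 4 h 42 min 0 s frame 17, i.e. 04:42:00;17.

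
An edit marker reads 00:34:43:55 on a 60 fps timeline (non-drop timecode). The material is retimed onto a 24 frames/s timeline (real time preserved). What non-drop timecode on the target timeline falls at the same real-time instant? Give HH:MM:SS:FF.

00:34:43:22

Source frame index: (0×3600 + 34×60 + 43) × 60 + 55 = 125035.
Real time: 125035 / (60) = 25007/12 s.
Target frame: (25007/12) × (24) = 50014.
At 24 labels/s: frame 50014 → 00:34:43:22.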